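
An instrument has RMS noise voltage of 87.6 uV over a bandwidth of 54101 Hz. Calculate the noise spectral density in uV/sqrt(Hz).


Noise spectral density = Vrms / sqrt(BW).
NSD = 87.6 / sqrt(54101)
NSD = 87.6 / 232.5962
NSD = 0.3766 uV/sqrt(Hz)

0.3766 uV/sqrt(Hz)


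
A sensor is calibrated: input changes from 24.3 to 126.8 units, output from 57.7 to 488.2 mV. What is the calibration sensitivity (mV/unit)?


Sensitivity = (y2 - y1) / (x2 - x1).
S = (488.2 - 57.7) / (126.8 - 24.3)
S = 430.5 / 102.5
S = 4.2 mV/unit

4.2 mV/unit


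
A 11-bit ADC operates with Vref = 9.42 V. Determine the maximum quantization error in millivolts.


The maximum quantization error is +/- LSB/2.
LSB = Vref / 2^n = 9.42 / 2048 = 0.00459961 V
Max error = LSB / 2 = 0.00459961 / 2 = 0.0022998 V
Max error = 2.2998 mV

2.2998 mV


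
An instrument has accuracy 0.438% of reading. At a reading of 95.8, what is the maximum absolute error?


Absolute error = (accuracy% / 100) * reading.
Error = (0.438 / 100) * 95.8
Error = 0.00438 * 95.8
Error = 0.4196

0.4196


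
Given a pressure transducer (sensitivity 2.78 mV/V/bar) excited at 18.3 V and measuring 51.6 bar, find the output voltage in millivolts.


Output = sensitivity * Vex * P.
Vout = 2.78 * 18.3 * 51.6
Vout = 50.874 * 51.6
Vout = 2625.1 mV

2625.1 mV


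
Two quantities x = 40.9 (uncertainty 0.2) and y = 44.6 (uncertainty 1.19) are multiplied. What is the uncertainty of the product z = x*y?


For a product z = x*y, the relative uncertainty is:
uz/z = sqrt((ux/x)^2 + (uy/y)^2)
Relative uncertainties: ux/x = 0.2/40.9 = 0.00489
uy/y = 1.19/44.6 = 0.026682
z = 40.9 * 44.6 = 1824.1
uz = 1824.1 * sqrt(0.00489^2 + 0.026682^2) = 49.482

49.482


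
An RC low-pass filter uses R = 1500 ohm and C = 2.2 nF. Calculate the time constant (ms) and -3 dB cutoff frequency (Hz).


Time constant: tau = R * C.
tau = 1500 * 2.20e-09 = 3.3e-06 s
tau = 0.0033 ms
Cutoff frequency: fc = 1 / (2*pi*R*C).
fc = 1 / (2*pi*3.3e-06) = 48228.77 Hz

tau = 0.0033 ms, fc = 48228.77 Hz


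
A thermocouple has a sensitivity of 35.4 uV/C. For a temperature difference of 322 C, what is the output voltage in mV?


The thermocouple output V = sensitivity * dT.
V = 35.4 uV/C * 322 C
V = 11398.8 uV
V = 11.399 mV

11.399 mV


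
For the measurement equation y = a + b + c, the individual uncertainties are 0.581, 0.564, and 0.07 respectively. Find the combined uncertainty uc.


For a sum of independent quantities, uc = sqrt(u1^2 + u2^2 + u3^2).
uc = sqrt(0.581^2 + 0.564^2 + 0.07^2)
uc = sqrt(0.337561 + 0.318096 + 0.0049)
uc = 0.8127

0.8127


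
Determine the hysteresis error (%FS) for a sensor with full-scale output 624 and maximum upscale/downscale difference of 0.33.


Hysteresis = (max difference / full scale) * 100%.
H = (0.33 / 624) * 100
H = 0.053 %FS

0.053 %FS


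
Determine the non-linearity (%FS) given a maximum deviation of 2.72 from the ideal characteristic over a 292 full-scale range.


Linearity error = (max deviation / full scale) * 100%.
Linearity = (2.72 / 292) * 100
Linearity = 0.932 %FS

0.932 %FS


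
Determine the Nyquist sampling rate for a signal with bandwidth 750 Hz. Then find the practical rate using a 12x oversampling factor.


By Nyquist theorem, fs_min = 2 * fmax.
fs_min = 2 * 750 = 1500 Hz
Practical rate = 12 * fs_min = 12 * 1500 = 18000 Hz

fs_min = 1500 Hz, fs_practical = 18000 Hz


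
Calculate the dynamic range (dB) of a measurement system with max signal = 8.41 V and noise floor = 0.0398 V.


Dynamic range = 20 * log10(Vmax / Vnoise).
DR = 20 * log10(8.41 / 0.0398)
DR = 20 * log10(211.31)
DR = 46.5 dB

46.5 dB


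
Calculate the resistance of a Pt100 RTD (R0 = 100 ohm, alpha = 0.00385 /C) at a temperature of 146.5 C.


The RTD equation: Rt = R0 * (1 + alpha * T).
Rt = 100 * (1 + 0.00385 * 146.5)
Rt = 100 * (1 + 0.564025)
Rt = 100 * 1.564025
Rt = 156.403 ohm

156.403 ohm


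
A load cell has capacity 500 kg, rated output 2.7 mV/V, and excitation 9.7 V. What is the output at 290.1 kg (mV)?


Vout = rated_output * Vex * (load / capacity).
Vout = 2.7 * 9.7 * (290.1 / 500)
Vout = 2.7 * 9.7 * 0.5802
Vout = 15.195 mV

15.195 mV


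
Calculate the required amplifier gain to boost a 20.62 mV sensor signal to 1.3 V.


Gain = Vout / Vin (converting to same units).
G = 1.3 V / 20.62 mV
G = 1300.0 mV / 20.62 mV
G = 63.05

63.05


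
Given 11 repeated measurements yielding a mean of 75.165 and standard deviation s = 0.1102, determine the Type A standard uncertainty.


The standard uncertainty for Type A evaluation is u = s / sqrt(n).
u = 0.1102 / sqrt(11)
u = 0.1102 / 3.3166
u = 0.0332

0.0332


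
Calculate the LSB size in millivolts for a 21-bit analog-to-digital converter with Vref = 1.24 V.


The resolution (LSB) of an ADC is Vref / 2^n.
LSB = 1.24 / 2^21
LSB = 1.24 / 2097152
LSB = 5.9e-07 V = 0.00059128 mV

0.00059128 mV


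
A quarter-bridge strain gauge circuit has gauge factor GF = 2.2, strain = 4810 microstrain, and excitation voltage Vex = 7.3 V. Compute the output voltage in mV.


Quarter bridge output: Vout = (GF * epsilon * Vex) / 4.
Vout = (2.2 * 4810e-6 * 7.3) / 4
Vout = 0.0772486 / 4 V
Vout = 0.01931215 V = 19.3121 mV

19.3121 mV


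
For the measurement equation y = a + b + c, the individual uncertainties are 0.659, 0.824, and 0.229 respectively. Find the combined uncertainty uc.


For a sum of independent quantities, uc = sqrt(u1^2 + u2^2 + u3^2).
uc = sqrt(0.659^2 + 0.824^2 + 0.229^2)
uc = sqrt(0.434281 + 0.678976 + 0.052441)
uc = 1.0797

1.0797


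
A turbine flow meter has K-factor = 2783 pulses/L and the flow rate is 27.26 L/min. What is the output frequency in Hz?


Frequency = K * Q / 60 (converting L/min to L/s).
f = 2783 * 27.26 / 60
f = 75864.58 / 60
f = 1264.41 Hz

1264.41 Hz


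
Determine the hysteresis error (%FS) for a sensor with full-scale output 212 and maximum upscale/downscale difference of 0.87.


Hysteresis = (max difference / full scale) * 100%.
H = (0.87 / 212) * 100
H = 0.41 %FS

0.41 %FS


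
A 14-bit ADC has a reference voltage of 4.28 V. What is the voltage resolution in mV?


The resolution (LSB) of an ADC is Vref / 2^n.
LSB = 4.28 / 2^14
LSB = 4.28 / 16384
LSB = 0.00026123 V = 0.26123047 mV

0.26123047 mV


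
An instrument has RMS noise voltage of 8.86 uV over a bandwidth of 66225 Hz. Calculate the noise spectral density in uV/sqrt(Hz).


Noise spectral density = Vrms / sqrt(BW).
NSD = 8.86 / sqrt(66225)
NSD = 8.86 / 257.3422
NSD = 0.0344 uV/sqrt(Hz)

0.0344 uV/sqrt(Hz)


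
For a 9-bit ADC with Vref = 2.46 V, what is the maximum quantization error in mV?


The maximum quantization error is +/- LSB/2.
LSB = Vref / 2^n = 2.46 / 512 = 0.00480469 V
Max error = LSB / 2 = 0.00480469 / 2 = 0.00240234 V
Max error = 2.4023 mV

2.4023 mV


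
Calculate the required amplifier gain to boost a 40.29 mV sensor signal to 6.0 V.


Gain = Vout / Vin (converting to same units).
G = 6.0 V / 40.29 mV
G = 6000.0 mV / 40.29 mV
G = 148.92

148.92


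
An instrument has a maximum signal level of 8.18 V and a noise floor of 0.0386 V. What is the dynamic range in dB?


Dynamic range = 20 * log10(Vmax / Vnoise).
DR = 20 * log10(8.18 / 0.0386)
DR = 20 * log10(211.92)
DR = 46.52 dB

46.52 dB


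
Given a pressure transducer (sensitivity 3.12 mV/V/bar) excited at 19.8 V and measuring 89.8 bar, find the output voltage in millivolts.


Output = sensitivity * Vex * P.
Vout = 3.12 * 19.8 * 89.8
Vout = 61.776 * 89.8
Vout = 5547.48 mV

5547.48 mV


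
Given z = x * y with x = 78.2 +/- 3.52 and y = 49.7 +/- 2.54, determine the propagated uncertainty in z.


For a product z = x*y, the relative uncertainty is:
uz/z = sqrt((ux/x)^2 + (uy/y)^2)
Relative uncertainties: ux/x = 3.52/78.2 = 0.045013
uy/y = 2.54/49.7 = 0.051107
z = 78.2 * 49.7 = 3886.5
uz = 3886.5 * sqrt(0.045013^2 + 0.051107^2) = 264.686

264.686


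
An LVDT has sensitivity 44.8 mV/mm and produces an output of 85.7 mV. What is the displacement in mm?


Displacement = Vout / sensitivity.
d = 85.7 / 44.8
d = 1.913 mm

1.913 mm


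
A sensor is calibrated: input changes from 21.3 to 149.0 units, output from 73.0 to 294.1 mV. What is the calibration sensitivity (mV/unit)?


Sensitivity = (y2 - y1) / (x2 - x1).
S = (294.1 - 73.0) / (149.0 - 21.3)
S = 221.1 / 127.7
S = 1.7314 mV/unit

1.7314 mV/unit


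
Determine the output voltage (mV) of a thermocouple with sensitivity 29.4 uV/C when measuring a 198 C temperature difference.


The thermocouple output V = sensitivity * dT.
V = 29.4 uV/C * 198 C
V = 5821.2 uV
V = 5.821 mV

5.821 mV


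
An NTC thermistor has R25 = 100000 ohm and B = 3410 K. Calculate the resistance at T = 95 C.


NTC thermistor equation: Rt = R25 * exp(B * (1/T - 1/T25)).
T in Kelvin: 368.15 K, T25 = 298.15 K
1/T - 1/T25 = 1/368.15 - 1/298.15 = -0.00063773
B * (1/T - 1/T25) = 3410 * -0.00063773 = -2.1747
Rt = 100000 * exp(-2.1747) = 11364.6 ohm

11364.6 ohm


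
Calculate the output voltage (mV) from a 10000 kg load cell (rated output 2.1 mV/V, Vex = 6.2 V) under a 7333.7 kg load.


Vout = rated_output * Vex * (load / capacity).
Vout = 2.1 * 6.2 * (7333.7 / 10000)
Vout = 2.1 * 6.2 * 0.73337
Vout = 9.548 mV

9.548 mV


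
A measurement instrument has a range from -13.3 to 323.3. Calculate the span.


Span = upper range - lower range.
Span = 323.3 - (-13.3)
Span = 336.6

336.6


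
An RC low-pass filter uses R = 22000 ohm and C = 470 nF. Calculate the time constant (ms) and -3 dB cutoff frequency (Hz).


Time constant: tau = R * C.
tau = 22000 * 4.70e-07 = 0.01034 s
tau = 10.34 ms
Cutoff frequency: fc = 1 / (2*pi*R*C).
fc = 1 / (2*pi*0.01034) = 15.39 Hz

tau = 10.34 ms, fc = 15.39 Hz


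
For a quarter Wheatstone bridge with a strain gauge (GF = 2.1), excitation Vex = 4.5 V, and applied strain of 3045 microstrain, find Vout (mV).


Quarter bridge output: Vout = (GF * epsilon * Vex) / 4.
Vout = (2.1 * 3045e-6 * 4.5) / 4
Vout = 0.02877525 / 4 V
Vout = 0.00719381 V = 7.1938 mV

7.1938 mV


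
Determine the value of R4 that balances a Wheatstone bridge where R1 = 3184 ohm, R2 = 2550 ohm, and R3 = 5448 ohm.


At balance: R1*R4 = R2*R3, so R4 = R2*R3/R1.
R4 = 2550 * 5448 / 3184
R4 = 13892400 / 3184
R4 = 4363.19 ohm

4363.19 ohm


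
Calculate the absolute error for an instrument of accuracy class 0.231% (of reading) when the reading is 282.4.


Absolute error = (accuracy% / 100) * reading.
Error = (0.231 / 100) * 282.4
Error = 0.00231 * 282.4
Error = 0.6523

0.6523


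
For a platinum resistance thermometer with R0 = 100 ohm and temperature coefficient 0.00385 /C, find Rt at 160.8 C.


The RTD equation: Rt = R0 * (1 + alpha * T).
Rt = 100 * (1 + 0.00385 * 160.8)
Rt = 100 * (1 + 0.61908)
Rt = 100 * 1.61908
Rt = 161.908 ohm

161.908 ohm


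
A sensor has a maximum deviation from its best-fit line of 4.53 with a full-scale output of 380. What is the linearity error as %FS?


Linearity error = (max deviation / full scale) * 100%.
Linearity = (4.53 / 380) * 100
Linearity = 1.192 %FS

1.192 %FS


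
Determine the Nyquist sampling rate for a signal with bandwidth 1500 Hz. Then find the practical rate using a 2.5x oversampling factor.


By Nyquist theorem, fs_min = 2 * fmax.
fs_min = 2 * 1500 = 3000 Hz
Practical rate = 2.5 * fs_min = 2.5 * 3000 = 7500 Hz

fs_min = 3000 Hz, fs_practical = 7500 Hz


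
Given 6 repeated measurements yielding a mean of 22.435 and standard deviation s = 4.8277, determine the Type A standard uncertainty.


The standard uncertainty for Type A evaluation is u = s / sqrt(n).
u = 4.8277 / sqrt(6)
u = 4.8277 / 2.4495
u = 1.9709

1.9709


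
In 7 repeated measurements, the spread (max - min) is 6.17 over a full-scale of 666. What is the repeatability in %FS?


Repeatability = (spread / full scale) * 100%.
R = (6.17 / 666) * 100
R = 0.926 %FS

0.926 %FS


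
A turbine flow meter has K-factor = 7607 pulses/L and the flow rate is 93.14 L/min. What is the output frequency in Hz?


Frequency = K * Q / 60 (converting L/min to L/s).
f = 7607 * 93.14 / 60
f = 708515.98 / 60
f = 11808.6 Hz

11808.6 Hz


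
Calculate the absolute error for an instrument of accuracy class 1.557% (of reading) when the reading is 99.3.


Absolute error = (accuracy% / 100) * reading.
Error = (1.557 / 100) * 99.3
Error = 0.01557 * 99.3
Error = 1.5461

1.5461


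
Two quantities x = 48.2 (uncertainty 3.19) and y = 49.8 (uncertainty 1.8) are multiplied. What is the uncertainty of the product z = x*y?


For a product z = x*y, the relative uncertainty is:
uz/z = sqrt((ux/x)^2 + (uy/y)^2)
Relative uncertainties: ux/x = 3.19/48.2 = 0.066183
uy/y = 1.8/49.8 = 0.036145
z = 48.2 * 49.8 = 2400.4
uz = 2400.4 * sqrt(0.066183^2 + 0.036145^2) = 181.009

181.009


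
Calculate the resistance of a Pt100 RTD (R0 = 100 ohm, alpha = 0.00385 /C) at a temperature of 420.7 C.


The RTD equation: Rt = R0 * (1 + alpha * T).
Rt = 100 * (1 + 0.00385 * 420.7)
Rt = 100 * (1 + 1.619695)
Rt = 100 * 2.619695
Rt = 261.97 ohm

261.97 ohm


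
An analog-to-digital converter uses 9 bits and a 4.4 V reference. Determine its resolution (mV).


The resolution (LSB) of an ADC is Vref / 2^n.
LSB = 4.4 / 2^9
LSB = 4.4 / 512
LSB = 0.00859375 V = 8.59375 mV

8.59375 mV


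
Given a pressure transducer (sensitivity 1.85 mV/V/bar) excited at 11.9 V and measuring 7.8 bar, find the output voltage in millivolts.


Output = sensitivity * Vex * P.
Vout = 1.85 * 11.9 * 7.8
Vout = 22.015 * 7.8
Vout = 171.72 mV

171.72 mV


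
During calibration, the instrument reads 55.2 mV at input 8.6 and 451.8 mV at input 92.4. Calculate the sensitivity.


Sensitivity = (y2 - y1) / (x2 - x1).
S = (451.8 - 55.2) / (92.4 - 8.6)
S = 396.6 / 83.8
S = 4.7327 mV/unit

4.7327 mV/unit


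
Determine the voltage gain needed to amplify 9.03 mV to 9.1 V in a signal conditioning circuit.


Gain = Vout / Vin (converting to same units).
G = 9.1 V / 9.03 mV
G = 9100.0 mV / 9.03 mV
G = 1007.75

1007.75


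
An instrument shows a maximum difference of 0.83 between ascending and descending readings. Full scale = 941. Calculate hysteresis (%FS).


Hysteresis = (max difference / full scale) * 100%.
H = (0.83 / 941) * 100
H = 0.088 %FS

0.088 %FS


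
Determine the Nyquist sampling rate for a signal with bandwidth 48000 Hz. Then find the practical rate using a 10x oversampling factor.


By Nyquist theorem, fs_min = 2 * fmax.
fs_min = 2 * 48000 = 96000 Hz
Practical rate = 10 * fs_min = 10 * 96000 = 960000 Hz

fs_min = 96000 Hz, fs_practical = 960000 Hz


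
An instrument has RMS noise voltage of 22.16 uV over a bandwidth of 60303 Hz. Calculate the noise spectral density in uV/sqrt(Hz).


Noise spectral density = Vrms / sqrt(BW).
NSD = 22.16 / sqrt(60303)
NSD = 22.16 / 245.5667
NSD = 0.0902 uV/sqrt(Hz)

0.0902 uV/sqrt(Hz)


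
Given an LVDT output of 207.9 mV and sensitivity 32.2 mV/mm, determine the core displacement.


Displacement = Vout / sensitivity.
d = 207.9 / 32.2
d = 6.457 mm

6.457 mm


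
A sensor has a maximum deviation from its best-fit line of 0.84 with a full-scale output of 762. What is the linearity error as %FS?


Linearity error = (max deviation / full scale) * 100%.
Linearity = (0.84 / 762) * 100
Linearity = 0.11 %FS

0.11 %FS


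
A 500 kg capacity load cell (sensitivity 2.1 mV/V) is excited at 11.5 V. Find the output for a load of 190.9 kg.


Vout = rated_output * Vex * (load / capacity).
Vout = 2.1 * 11.5 * (190.9 / 500)
Vout = 2.1 * 11.5 * 0.3818
Vout = 9.22 mV

9.22 mV


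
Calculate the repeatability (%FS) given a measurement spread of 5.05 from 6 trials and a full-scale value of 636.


Repeatability = (spread / full scale) * 100%.
R = (5.05 / 636) * 100
R = 0.794 %FS

0.794 %FS


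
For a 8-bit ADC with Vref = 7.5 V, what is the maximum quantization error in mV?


The maximum quantization error is +/- LSB/2.
LSB = Vref / 2^n = 7.5 / 256 = 0.02929688 V
Max error = LSB / 2 = 0.02929688 / 2 = 0.01464844 V
Max error = 14.6484 mV

14.6484 mV


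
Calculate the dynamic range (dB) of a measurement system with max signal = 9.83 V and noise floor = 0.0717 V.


Dynamic range = 20 * log10(Vmax / Vnoise).
DR = 20 * log10(9.83 / 0.0717)
DR = 20 * log10(137.1)
DR = 42.74 dB

42.74 dB


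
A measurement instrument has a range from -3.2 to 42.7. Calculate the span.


Span = upper range - lower range.
Span = 42.7 - (-3.2)
Span = 45.9

45.9


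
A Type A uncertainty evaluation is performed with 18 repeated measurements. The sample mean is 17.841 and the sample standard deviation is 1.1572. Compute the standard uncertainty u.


The standard uncertainty for Type A evaluation is u = s / sqrt(n).
u = 1.1572 / sqrt(18)
u = 1.1572 / 4.2426
u = 0.2728

0.2728


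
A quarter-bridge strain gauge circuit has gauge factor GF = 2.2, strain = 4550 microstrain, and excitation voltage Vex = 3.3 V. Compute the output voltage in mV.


Quarter bridge output: Vout = (GF * epsilon * Vex) / 4.
Vout = (2.2 * 4550e-6 * 3.3) / 4
Vout = 0.033033 / 4 V
Vout = 0.00825825 V = 8.2583 mV

8.2583 mV


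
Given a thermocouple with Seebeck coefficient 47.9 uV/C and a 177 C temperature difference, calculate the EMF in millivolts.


The thermocouple output V = sensitivity * dT.
V = 47.9 uV/C * 177 C
V = 8478.3 uV
V = 8.478 mV

8.478 mV


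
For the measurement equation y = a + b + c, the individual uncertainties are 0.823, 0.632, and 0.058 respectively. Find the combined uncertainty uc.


For a sum of independent quantities, uc = sqrt(u1^2 + u2^2 + u3^2).
uc = sqrt(0.823^2 + 0.632^2 + 0.058^2)
uc = sqrt(0.677329 + 0.399424 + 0.003364)
uc = 1.0393

1.0393


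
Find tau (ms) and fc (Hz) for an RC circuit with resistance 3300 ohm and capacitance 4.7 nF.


Time constant: tau = R * C.
tau = 3300 * 4.70e-09 = 1.551e-05 s
tau = 0.0155 ms
Cutoff frequency: fc = 1 / (2*pi*R*C).
fc = 1 / (2*pi*1.551e-05) = 10261.44 Hz

tau = 0.0155 ms, fc = 10261.44 Hz


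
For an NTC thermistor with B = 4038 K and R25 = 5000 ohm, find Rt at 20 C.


NTC thermistor equation: Rt = R25 * exp(B * (1/T - 1/T25)).
T in Kelvin: 293.15 K, T25 = 298.15 K
1/T - 1/T25 = 1/293.15 - 1/298.15 = 5.721e-05
B * (1/T - 1/T25) = 4038 * 5.721e-05 = 0.231
Rt = 5000 * exp(0.231) = 6299.3 ohm

6299.3 ohm


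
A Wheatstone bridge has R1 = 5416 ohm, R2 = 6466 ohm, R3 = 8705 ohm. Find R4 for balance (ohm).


At balance: R1*R4 = R2*R3, so R4 = R2*R3/R1.
R4 = 6466 * 8705 / 5416
R4 = 56286530 / 5416
R4 = 10392.64 ohm

10392.64 ohm


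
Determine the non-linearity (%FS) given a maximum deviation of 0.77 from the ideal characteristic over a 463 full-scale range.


Linearity error = (max deviation / full scale) * 100%.
Linearity = (0.77 / 463) * 100
Linearity = 0.166 %FS

0.166 %FS


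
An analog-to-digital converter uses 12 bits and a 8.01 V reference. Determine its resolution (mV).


The resolution (LSB) of an ADC is Vref / 2^n.
LSB = 8.01 / 2^12
LSB = 8.01 / 4096
LSB = 0.00195557 V = 1.95556641 mV

1.95556641 mV


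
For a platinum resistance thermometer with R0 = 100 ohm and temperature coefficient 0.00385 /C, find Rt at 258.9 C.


The RTD equation: Rt = R0 * (1 + alpha * T).
Rt = 100 * (1 + 0.00385 * 258.9)
Rt = 100 * (1 + 0.996765)
Rt = 100 * 1.996765
Rt = 199.676 ohm

199.676 ohm


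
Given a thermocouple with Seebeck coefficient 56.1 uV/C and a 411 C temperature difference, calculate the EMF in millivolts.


The thermocouple output V = sensitivity * dT.
V = 56.1 uV/C * 411 C
V = 23057.1 uV
V = 23.057 mV

23.057 mV


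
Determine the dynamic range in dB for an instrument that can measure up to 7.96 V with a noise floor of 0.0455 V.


Dynamic range = 20 * log10(Vmax / Vnoise).
DR = 20 * log10(7.96 / 0.0455)
DR = 20 * log10(174.95)
DR = 44.86 dB

44.86 dB


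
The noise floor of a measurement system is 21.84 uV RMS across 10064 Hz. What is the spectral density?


Noise spectral density = Vrms / sqrt(BW).
NSD = 21.84 / sqrt(10064)
NSD = 21.84 / 100.3195
NSD = 0.2177 uV/sqrt(Hz)

0.2177 uV/sqrt(Hz)


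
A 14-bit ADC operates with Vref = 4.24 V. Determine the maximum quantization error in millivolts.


The maximum quantization error is +/- LSB/2.
LSB = Vref / 2^n = 4.24 / 16384 = 0.00025879 V
Max error = LSB / 2 = 0.00025879 / 2 = 0.00012939 V
Max error = 0.1294 mV

0.1294 mV


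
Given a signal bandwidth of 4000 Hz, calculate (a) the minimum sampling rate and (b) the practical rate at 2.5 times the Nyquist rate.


By Nyquist theorem, fs_min = 2 * fmax.
fs_min = 2 * 4000 = 8000 Hz
Practical rate = 2.5 * fs_min = 2.5 * 8000 = 20000 Hz

fs_min = 8000 Hz, fs_practical = 20000 Hz


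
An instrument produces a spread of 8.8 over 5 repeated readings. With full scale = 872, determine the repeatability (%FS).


Repeatability = (spread / full scale) * 100%.
R = (8.8 / 872) * 100
R = 1.009 %FS

1.009 %FS


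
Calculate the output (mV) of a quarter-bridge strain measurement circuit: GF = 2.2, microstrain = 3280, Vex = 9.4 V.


Quarter bridge output: Vout = (GF * epsilon * Vex) / 4.
Vout = (2.2 * 3280e-6 * 9.4) / 4
Vout = 0.0678304 / 4 V
Vout = 0.0169576 V = 16.9576 mV

16.9576 mV


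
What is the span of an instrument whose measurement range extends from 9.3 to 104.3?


Span = upper range - lower range.
Span = 104.3 - (9.3)
Span = 95.0

95.0


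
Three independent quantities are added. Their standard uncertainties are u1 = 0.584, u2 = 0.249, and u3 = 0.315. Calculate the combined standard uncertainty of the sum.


For a sum of independent quantities, uc = sqrt(u1^2 + u2^2 + u3^2).
uc = sqrt(0.584^2 + 0.249^2 + 0.315^2)
uc = sqrt(0.341056 + 0.062001 + 0.099225)
uc = 0.7087

0.7087


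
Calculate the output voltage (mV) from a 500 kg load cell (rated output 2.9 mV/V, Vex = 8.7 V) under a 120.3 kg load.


Vout = rated_output * Vex * (load / capacity).
Vout = 2.9 * 8.7 * (120.3 / 500)
Vout = 2.9 * 8.7 * 0.2406
Vout = 6.07 mV

6.07 mV


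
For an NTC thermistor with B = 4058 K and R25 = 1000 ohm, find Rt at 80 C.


NTC thermistor equation: Rt = R25 * exp(B * (1/T - 1/T25)).
T in Kelvin: 353.15 K, T25 = 298.15 K
1/T - 1/T25 = 1/353.15 - 1/298.15 = -0.00052236
B * (1/T - 1/T25) = 4058 * -0.00052236 = -2.1197
Rt = 1000 * exp(-2.1197) = 120.1 ohm

120.1 ohm


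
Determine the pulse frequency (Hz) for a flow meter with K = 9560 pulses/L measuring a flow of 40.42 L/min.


Frequency = K * Q / 60 (converting L/min to L/s).
f = 9560 * 40.42 / 60
f = 386415.2 / 60
f = 6440.25 Hz

6440.25 Hz


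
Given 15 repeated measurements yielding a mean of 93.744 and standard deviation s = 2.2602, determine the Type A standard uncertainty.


The standard uncertainty for Type A evaluation is u = s / sqrt(n).
u = 2.2602 / sqrt(15)
u = 2.2602 / 3.873
u = 0.5836

0.5836


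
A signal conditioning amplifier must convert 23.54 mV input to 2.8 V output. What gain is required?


Gain = Vout / Vin (converting to same units).
G = 2.8 V / 23.54 mV
G = 2800.0 mV / 23.54 mV
G = 118.95

118.95


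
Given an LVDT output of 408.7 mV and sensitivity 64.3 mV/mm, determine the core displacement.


Displacement = Vout / sensitivity.
d = 408.7 / 64.3
d = 6.356 mm

6.356 mm


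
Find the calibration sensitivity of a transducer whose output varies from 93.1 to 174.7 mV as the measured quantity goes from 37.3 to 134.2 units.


Sensitivity = (y2 - y1) / (x2 - x1).
S = (174.7 - 93.1) / (134.2 - 37.3)
S = 81.6 / 96.9
S = 0.8421 mV/unit

0.8421 mV/unit


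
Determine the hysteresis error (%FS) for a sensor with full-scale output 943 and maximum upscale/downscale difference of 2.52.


Hysteresis = (max difference / full scale) * 100%.
H = (2.52 / 943) * 100
H = 0.267 %FS

0.267 %FS


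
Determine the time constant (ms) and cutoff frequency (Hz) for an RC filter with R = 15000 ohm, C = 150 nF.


Time constant: tau = R * C.
tau = 15000 * 1.50e-07 = 0.00225 s
tau = 2.25 ms
Cutoff frequency: fc = 1 / (2*pi*R*C).
fc = 1 / (2*pi*0.00225) = 70.74 Hz

tau = 2.25 ms, fc = 70.74 Hz


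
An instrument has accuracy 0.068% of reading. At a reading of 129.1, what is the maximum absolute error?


Absolute error = (accuracy% / 100) * reading.
Error = (0.068 / 100) * 129.1
Error = 0.00068 * 129.1
Error = 0.0878

0.0878


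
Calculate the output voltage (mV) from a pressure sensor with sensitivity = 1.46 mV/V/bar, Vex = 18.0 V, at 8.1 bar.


Output = sensitivity * Vex * P.
Vout = 1.46 * 18.0 * 8.1
Vout = 26.28 * 8.1
Vout = 212.87 mV

212.87 mV


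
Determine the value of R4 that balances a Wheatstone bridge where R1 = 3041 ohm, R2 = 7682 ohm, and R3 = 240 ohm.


At balance: R1*R4 = R2*R3, so R4 = R2*R3/R1.
R4 = 7682 * 240 / 3041
R4 = 1843680 / 3041
R4 = 606.27 ohm

606.27 ohm


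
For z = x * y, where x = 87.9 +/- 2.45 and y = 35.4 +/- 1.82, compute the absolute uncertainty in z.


For a product z = x*y, the relative uncertainty is:
uz/z = sqrt((ux/x)^2 + (uy/y)^2)
Relative uncertainties: ux/x = 2.45/87.9 = 0.027873
uy/y = 1.82/35.4 = 0.051412
z = 87.9 * 35.4 = 3111.7
uz = 3111.7 * sqrt(0.027873^2 + 0.051412^2) = 181.975

181.975


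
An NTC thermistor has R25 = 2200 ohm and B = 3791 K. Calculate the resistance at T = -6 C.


NTC thermistor equation: Rt = R25 * exp(B * (1/T - 1/T25)).
T in Kelvin: 267.15 K, T25 = 298.15 K
1/T - 1/T25 = 1/267.15 - 1/298.15 = 0.0003892
B * (1/T - 1/T25) = 3791 * 0.0003892 = 1.4755
Rt = 2200 * exp(1.4755) = 9620.6 ohm

9620.6 ohm


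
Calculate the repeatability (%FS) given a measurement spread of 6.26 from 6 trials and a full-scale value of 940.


Repeatability = (spread / full scale) * 100%.
R = (6.26 / 940) * 100
R = 0.666 %FS

0.666 %FS


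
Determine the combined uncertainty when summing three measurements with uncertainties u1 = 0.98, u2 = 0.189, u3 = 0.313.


For a sum of independent quantities, uc = sqrt(u1^2 + u2^2 + u3^2).
uc = sqrt(0.98^2 + 0.189^2 + 0.313^2)
uc = sqrt(0.9604 + 0.035721 + 0.097969)
uc = 1.046

1.046


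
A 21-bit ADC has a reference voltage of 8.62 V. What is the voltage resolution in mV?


The resolution (LSB) of an ADC is Vref / 2^n.
LSB = 8.62 / 2^21
LSB = 8.62 / 2097152
LSB = 4.11e-06 V = 0.00411034 mV

0.00411034 mV


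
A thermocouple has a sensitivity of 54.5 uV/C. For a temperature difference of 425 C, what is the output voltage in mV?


The thermocouple output V = sensitivity * dT.
V = 54.5 uV/C * 425 C
V = 23162.5 uV
V = 23.163 mV

23.163 mV


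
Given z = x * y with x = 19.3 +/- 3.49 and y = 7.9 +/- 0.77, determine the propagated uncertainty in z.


For a product z = x*y, the relative uncertainty is:
uz/z = sqrt((ux/x)^2 + (uy/y)^2)
Relative uncertainties: ux/x = 3.49/19.3 = 0.180829
uy/y = 0.77/7.9 = 0.097468
z = 19.3 * 7.9 = 152.5
uz = 152.5 * sqrt(0.180829^2 + 0.097468^2) = 31.321

31.321


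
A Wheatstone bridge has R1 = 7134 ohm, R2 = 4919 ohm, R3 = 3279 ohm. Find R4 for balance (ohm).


At balance: R1*R4 = R2*R3, so R4 = R2*R3/R1.
R4 = 4919 * 3279 / 7134
R4 = 16129401 / 7134
R4 = 2260.92 ohm

2260.92 ohm


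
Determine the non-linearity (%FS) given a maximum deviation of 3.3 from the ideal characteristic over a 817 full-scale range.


Linearity error = (max deviation / full scale) * 100%.
Linearity = (3.3 / 817) * 100
Linearity = 0.404 %FS

0.404 %FS


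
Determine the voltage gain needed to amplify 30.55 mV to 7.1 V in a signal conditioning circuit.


Gain = Vout / Vin (converting to same units).
G = 7.1 V / 30.55 mV
G = 7100.0 mV / 30.55 mV
G = 232.41

232.41


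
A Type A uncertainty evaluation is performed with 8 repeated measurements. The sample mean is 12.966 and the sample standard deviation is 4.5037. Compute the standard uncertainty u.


The standard uncertainty for Type A evaluation is u = s / sqrt(n).
u = 4.5037 / sqrt(8)
u = 4.5037 / 2.8284
u = 1.5923

1.5923


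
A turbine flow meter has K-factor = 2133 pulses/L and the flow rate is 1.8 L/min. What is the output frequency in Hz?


Frequency = K * Q / 60 (converting L/min to L/s).
f = 2133 * 1.8 / 60
f = 3839.4 / 60
f = 63.99 Hz

63.99 Hz


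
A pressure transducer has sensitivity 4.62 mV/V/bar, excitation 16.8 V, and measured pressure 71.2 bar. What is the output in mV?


Output = sensitivity * Vex * P.
Vout = 4.62 * 16.8 * 71.2
Vout = 77.616 * 71.2
Vout = 5526.26 mV

5526.26 mV


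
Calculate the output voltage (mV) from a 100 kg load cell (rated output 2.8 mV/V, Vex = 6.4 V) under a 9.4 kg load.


Vout = rated_output * Vex * (load / capacity).
Vout = 2.8 * 6.4 * (9.4 / 100)
Vout = 2.8 * 6.4 * 0.094
Vout = 1.684 mV

1.684 mV


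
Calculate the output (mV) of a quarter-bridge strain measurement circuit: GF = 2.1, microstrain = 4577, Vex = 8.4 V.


Quarter bridge output: Vout = (GF * epsilon * Vex) / 4.
Vout = (2.1 * 4577e-6 * 8.4) / 4
Vout = 0.08073828 / 4 V
Vout = 0.02018457 V = 20.1846 mV

20.1846 mV


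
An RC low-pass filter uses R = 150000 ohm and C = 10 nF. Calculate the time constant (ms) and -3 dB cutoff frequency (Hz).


Time constant: tau = R * C.
tau = 150000 * 1.00e-08 = 0.0015 s
tau = 1.5 ms
Cutoff frequency: fc = 1 / (2*pi*R*C).
fc = 1 / (2*pi*0.0015) = 106.1 Hz

tau = 1.5 ms, fc = 106.1 Hz


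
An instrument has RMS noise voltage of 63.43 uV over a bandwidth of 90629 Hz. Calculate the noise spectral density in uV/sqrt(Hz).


Noise spectral density = Vrms / sqrt(BW).
NSD = 63.43 / sqrt(90629)
NSD = 63.43 / 301.0465
NSD = 0.2107 uV/sqrt(Hz)

0.2107 uV/sqrt(Hz)


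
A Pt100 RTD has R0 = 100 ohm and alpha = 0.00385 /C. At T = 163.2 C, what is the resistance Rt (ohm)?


The RTD equation: Rt = R0 * (1 + alpha * T).
Rt = 100 * (1 + 0.00385 * 163.2)
Rt = 100 * (1 + 0.62832)
Rt = 100 * 1.62832
Rt = 162.832 ohm

162.832 ohm


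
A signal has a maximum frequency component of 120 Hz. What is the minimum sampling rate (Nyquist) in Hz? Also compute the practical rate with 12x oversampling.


By Nyquist theorem, fs_min = 2 * fmax.
fs_min = 2 * 120 = 240 Hz
Practical rate = 12 * fs_min = 12 * 240 = 2880 Hz

fs_min = 240 Hz, fs_practical = 2880 Hz


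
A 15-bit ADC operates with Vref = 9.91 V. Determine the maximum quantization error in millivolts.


The maximum quantization error is +/- LSB/2.
LSB = Vref / 2^n = 9.91 / 32768 = 0.00030243 V
Max error = LSB / 2 = 0.00030243 / 2 = 0.00015121 V
Max error = 0.1512 mV

0.1512 mV


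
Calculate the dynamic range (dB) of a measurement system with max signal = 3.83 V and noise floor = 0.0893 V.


Dynamic range = 20 * log10(Vmax / Vnoise).
DR = 20 * log10(3.83 / 0.0893)
DR = 20 * log10(42.89)
DR = 32.65 dB

32.65 dB


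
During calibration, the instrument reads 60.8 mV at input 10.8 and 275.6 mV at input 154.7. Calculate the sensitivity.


Sensitivity = (y2 - y1) / (x2 - x1).
S = (275.6 - 60.8) / (154.7 - 10.8)
S = 214.8 / 143.9
S = 1.4927 mV/unit

1.4927 mV/unit


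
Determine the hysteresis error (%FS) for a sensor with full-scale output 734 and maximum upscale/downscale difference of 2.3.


Hysteresis = (max difference / full scale) * 100%.
H = (2.3 / 734) * 100
H = 0.313 %FS

0.313 %FS


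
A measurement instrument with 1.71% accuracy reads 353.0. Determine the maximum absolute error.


Absolute error = (accuracy% / 100) * reading.
Error = (1.71 / 100) * 353.0
Error = 0.0171 * 353.0
Error = 6.0363

6.0363


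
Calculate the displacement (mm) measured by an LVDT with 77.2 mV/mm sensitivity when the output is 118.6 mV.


Displacement = Vout / sensitivity.
d = 118.6 / 77.2
d = 1.536 mm

1.536 mm


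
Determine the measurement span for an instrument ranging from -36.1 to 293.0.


Span = upper range - lower range.
Span = 293.0 - (-36.1)
Span = 329.1

329.1


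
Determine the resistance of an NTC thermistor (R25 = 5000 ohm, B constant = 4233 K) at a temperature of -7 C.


NTC thermistor equation: Rt = R25 * exp(B * (1/T - 1/T25)).
T in Kelvin: 266.15 K, T25 = 298.15 K
1/T - 1/T25 = 1/266.15 - 1/298.15 = 0.00040326
B * (1/T - 1/T25) = 4233 * 0.00040326 = 1.707
Rt = 5000 * exp(1.707) = 27562.4 ohm

27562.4 ohm


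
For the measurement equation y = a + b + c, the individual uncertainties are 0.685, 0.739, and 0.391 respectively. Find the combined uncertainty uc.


For a sum of independent quantities, uc = sqrt(u1^2 + u2^2 + u3^2).
uc = sqrt(0.685^2 + 0.739^2 + 0.391^2)
uc = sqrt(0.469225 + 0.546121 + 0.152881)
uc = 1.0808

1.0808


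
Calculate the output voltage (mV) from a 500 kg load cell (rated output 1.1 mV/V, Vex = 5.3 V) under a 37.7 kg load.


Vout = rated_output * Vex * (load / capacity).
Vout = 1.1 * 5.3 * (37.7 / 500)
Vout = 1.1 * 5.3 * 0.0754
Vout = 0.44 mV

0.44 mV


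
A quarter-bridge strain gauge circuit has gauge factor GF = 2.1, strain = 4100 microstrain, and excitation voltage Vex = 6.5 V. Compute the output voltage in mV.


Quarter bridge output: Vout = (GF * epsilon * Vex) / 4.
Vout = (2.1 * 4100e-6 * 6.5) / 4
Vout = 0.055965 / 4 V
Vout = 0.01399125 V = 13.9913 mV

13.9913 mV


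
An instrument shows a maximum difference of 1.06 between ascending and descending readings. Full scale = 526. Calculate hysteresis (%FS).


Hysteresis = (max difference / full scale) * 100%.
H = (1.06 / 526) * 100
H = 0.202 %FS

0.202 %FS


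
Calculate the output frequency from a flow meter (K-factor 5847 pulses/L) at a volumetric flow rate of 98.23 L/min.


Frequency = K * Q / 60 (converting L/min to L/s).
f = 5847 * 98.23 / 60
f = 574350.81 / 60
f = 9572.51 Hz

9572.51 Hz


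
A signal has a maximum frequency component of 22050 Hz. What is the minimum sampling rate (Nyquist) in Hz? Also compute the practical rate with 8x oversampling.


By Nyquist theorem, fs_min = 2 * fmax.
fs_min = 2 * 22050 = 44100 Hz
Practical rate = 8 * fs_min = 8 * 44100 = 352800 Hz

fs_min = 44100 Hz, fs_practical = 352800 Hz


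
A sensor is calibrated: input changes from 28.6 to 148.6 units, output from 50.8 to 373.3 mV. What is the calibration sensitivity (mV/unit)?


Sensitivity = (y2 - y1) / (x2 - x1).
S = (373.3 - 50.8) / (148.6 - 28.6)
S = 322.5 / 120.0
S = 2.6875 mV/unit

2.6875 mV/unit


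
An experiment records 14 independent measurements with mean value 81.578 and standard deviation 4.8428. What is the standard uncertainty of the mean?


The standard uncertainty for Type A evaluation is u = s / sqrt(n).
u = 4.8428 / sqrt(14)
u = 4.8428 / 3.7417
u = 1.2943

1.2943


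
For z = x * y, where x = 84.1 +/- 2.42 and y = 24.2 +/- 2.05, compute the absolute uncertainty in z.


For a product z = x*y, the relative uncertainty is:
uz/z = sqrt((ux/x)^2 + (uy/y)^2)
Relative uncertainties: ux/x = 2.42/84.1 = 0.028775
uy/y = 2.05/24.2 = 0.084711
z = 84.1 * 24.2 = 2035.2
uz = 2035.2 * sqrt(0.028775^2 + 0.084711^2) = 182.08

182.08


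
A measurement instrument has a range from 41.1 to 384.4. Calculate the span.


Span = upper range - lower range.
Span = 384.4 - (41.1)
Span = 343.3

343.3


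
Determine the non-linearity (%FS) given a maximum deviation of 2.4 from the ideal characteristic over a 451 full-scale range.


Linearity error = (max deviation / full scale) * 100%.
Linearity = (2.4 / 451) * 100
Linearity = 0.532 %FS

0.532 %FS


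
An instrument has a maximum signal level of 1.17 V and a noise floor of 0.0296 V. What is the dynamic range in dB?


Dynamic range = 20 * log10(Vmax / Vnoise).
DR = 20 * log10(1.17 / 0.0296)
DR = 20 * log10(39.53)
DR = 31.94 dB

31.94 dB


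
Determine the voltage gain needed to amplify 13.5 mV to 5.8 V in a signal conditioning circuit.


Gain = Vout / Vin (converting to same units).
G = 5.8 V / 13.5 mV
G = 5800.0 mV / 13.5 mV
G = 429.63

429.63


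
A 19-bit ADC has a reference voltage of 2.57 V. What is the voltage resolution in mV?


The resolution (LSB) of an ADC is Vref / 2^n.
LSB = 2.57 / 2^19
LSB = 2.57 / 524288
LSB = 4.9e-06 V = 0.00490189 mV

0.00490189 mV


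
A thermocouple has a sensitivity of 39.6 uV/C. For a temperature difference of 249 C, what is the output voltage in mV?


The thermocouple output V = sensitivity * dT.
V = 39.6 uV/C * 249 C
V = 9860.4 uV
V = 9.86 mV

9.86 mV


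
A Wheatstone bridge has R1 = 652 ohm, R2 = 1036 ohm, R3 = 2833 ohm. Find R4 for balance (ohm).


At balance: R1*R4 = R2*R3, so R4 = R2*R3/R1.
R4 = 1036 * 2833 / 652
R4 = 2934988 / 652
R4 = 4501.52 ohm

4501.52 ohm


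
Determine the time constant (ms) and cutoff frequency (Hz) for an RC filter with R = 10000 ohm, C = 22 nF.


Time constant: tau = R * C.
tau = 10000 * 2.20e-08 = 0.00022 s
tau = 0.22 ms
Cutoff frequency: fc = 1 / (2*pi*R*C).
fc = 1 / (2*pi*0.00022) = 723.43 Hz

tau = 0.22 ms, fc = 723.43 Hz


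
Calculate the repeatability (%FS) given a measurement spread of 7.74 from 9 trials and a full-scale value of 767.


Repeatability = (spread / full scale) * 100%.
R = (7.74 / 767) * 100
R = 1.009 %FS

1.009 %FS


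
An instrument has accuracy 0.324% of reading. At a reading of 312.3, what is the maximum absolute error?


Absolute error = (accuracy% / 100) * reading.
Error = (0.324 / 100) * 312.3
Error = 0.00324 * 312.3
Error = 1.0119

1.0119


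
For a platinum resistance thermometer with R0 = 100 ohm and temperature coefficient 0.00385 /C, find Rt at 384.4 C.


The RTD equation: Rt = R0 * (1 + alpha * T).
Rt = 100 * (1 + 0.00385 * 384.4)
Rt = 100 * (1 + 1.47994)
Rt = 100 * 2.47994
Rt = 247.994 ohm

247.994 ohm


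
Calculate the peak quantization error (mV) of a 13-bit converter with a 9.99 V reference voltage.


The maximum quantization error is +/- LSB/2.
LSB = Vref / 2^n = 9.99 / 8192 = 0.00121948 V
Max error = LSB / 2 = 0.00121948 / 2 = 0.00060974 V
Max error = 0.6097 mV

0.6097 mV


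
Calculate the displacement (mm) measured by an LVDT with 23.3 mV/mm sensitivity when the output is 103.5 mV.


Displacement = Vout / sensitivity.
d = 103.5 / 23.3
d = 4.442 mm

4.442 mm


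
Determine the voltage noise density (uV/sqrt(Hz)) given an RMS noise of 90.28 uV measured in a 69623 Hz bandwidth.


Noise spectral density = Vrms / sqrt(BW).
NSD = 90.28 / sqrt(69623)
NSD = 90.28 / 263.8617
NSD = 0.3421 uV/sqrt(Hz)

0.3421 uV/sqrt(Hz)


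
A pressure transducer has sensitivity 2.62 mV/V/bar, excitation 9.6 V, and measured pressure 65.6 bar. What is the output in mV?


Output = sensitivity * Vex * P.
Vout = 2.62 * 9.6 * 65.6
Vout = 25.152 * 65.6
Vout = 1649.97 mV

1649.97 mV


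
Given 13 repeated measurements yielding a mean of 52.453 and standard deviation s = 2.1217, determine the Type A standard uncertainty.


The standard uncertainty for Type A evaluation is u = s / sqrt(n).
u = 2.1217 / sqrt(13)
u = 2.1217 / 3.6056
u = 0.5885

0.5885


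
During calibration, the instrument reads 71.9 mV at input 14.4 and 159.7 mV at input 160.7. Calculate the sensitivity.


Sensitivity = (y2 - y1) / (x2 - x1).
S = (159.7 - 71.9) / (160.7 - 14.4)
S = 87.8 / 146.3
S = 0.6001 mV/unit

0.6001 mV/unit


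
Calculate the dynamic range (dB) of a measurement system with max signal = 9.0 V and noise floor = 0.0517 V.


Dynamic range = 20 * log10(Vmax / Vnoise).
DR = 20 * log10(9.0 / 0.0517)
DR = 20 * log10(174.08)
DR = 44.82 dB

44.82 dB


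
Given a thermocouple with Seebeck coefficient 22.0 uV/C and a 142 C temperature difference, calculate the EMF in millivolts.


The thermocouple output V = sensitivity * dT.
V = 22.0 uV/C * 142 C
V = 3124.0 uV
V = 3.124 mV

3.124 mV


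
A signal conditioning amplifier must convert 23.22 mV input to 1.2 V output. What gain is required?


Gain = Vout / Vin (converting to same units).
G = 1.2 V / 23.22 mV
G = 1200.0 mV / 23.22 mV
G = 51.68

51.68


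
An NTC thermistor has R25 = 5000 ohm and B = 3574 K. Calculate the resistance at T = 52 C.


NTC thermistor equation: Rt = R25 * exp(B * (1/T - 1/T25)).
T in Kelvin: 325.15 K, T25 = 298.15 K
1/T - 1/T25 = 1/325.15 - 1/298.15 = -0.00027851
B * (1/T - 1/T25) = 3574 * -0.00027851 = -0.9954
Rt = 5000 * exp(-0.9954) = 1847.9 ohm

1847.9 ohm
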